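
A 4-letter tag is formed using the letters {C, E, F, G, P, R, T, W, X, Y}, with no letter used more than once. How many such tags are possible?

Choose and order 4 of the 10 symbols: the first letter has 10 options, the next 9, then 8, 7.
10 × 9 × 8 × 7 = 5040.

5040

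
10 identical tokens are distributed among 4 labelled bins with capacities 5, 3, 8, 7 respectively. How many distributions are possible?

Ignoring the caps, the number of non-negative solutions to x_1+…+x_4 = 10 is C(13,3) = 286.
Subtract solutions that violate a single cap (substitute x_i' = x_i − (cap_i+1)): x_1 ≥ 6 gives C(7,3) = 35; x_2 ≥ 4 gives C(9,3) = 84; x_3 ≥ 9 gives C(4,3) = 4; x_4 ≥ 8 gives C(5,3) = 10. Together 133.
Add back pairs where two caps are both exceeded: 1 + 0 + 0 + 0 + 0 + 0 = 1.
By inclusion–exclusion the count is 286 − 133 + 1 = 154.

154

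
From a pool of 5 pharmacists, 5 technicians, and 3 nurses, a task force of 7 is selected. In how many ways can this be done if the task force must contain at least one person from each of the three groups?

Unrestricted: C(13,7) = 1716 ways to pick any 7 of the 13.
Selections missing a whole group: no pharmacists → C(8,7) = 8; no technicians → C(8,7) = 8; no nurses → C(10,7) = 120.
Add back selections omitting two groups (i.e. drawn from a single group): C(5,7) + C(5,7) + C(3,7) = 0.
By inclusion–exclusion: 1716 − 136 + 0 = 1580.

1580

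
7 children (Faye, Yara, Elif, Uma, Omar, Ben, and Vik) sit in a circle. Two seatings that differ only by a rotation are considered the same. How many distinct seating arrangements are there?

720

Seat Faye anywhere (absorbing the rotational symmetry), then permute the other 6: (6)! = 720.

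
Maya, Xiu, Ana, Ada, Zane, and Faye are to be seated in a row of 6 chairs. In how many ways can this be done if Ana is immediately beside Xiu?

240

Place the 4 others and the Ana-Xiu pair as 5 objects in a line; the pair has 2 internal arrangements.
That gives 2 × 5! = 2 × 120 = 240.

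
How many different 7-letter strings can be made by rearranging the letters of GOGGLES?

The 7 letters of GOGGLES have repeats: G appearing 3 times.
The number of distinct arrangements is 7!/(3!) = 5040/6 = 840.

840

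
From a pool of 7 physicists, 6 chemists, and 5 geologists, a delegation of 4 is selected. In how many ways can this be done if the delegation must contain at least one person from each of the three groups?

1575

Unrestricted: C(18,4) = 3060 ways to pick any 4 of the 18.
Subtract selections that omit an entire group: no physicists → C(11,4) = 330; no chemists → C(12,4) = 495; no geologists → C(13,4) = 715.
Add back selections omitting two groups (i.e. drawn from a single group): C(7,4) + C(6,4) + C(5,4) = 55.
By inclusion–exclusion: 3060 − 1540 + 55 = 1575.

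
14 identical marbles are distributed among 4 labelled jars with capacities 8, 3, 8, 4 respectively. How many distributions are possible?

Without the upper bounds there are C(17,3) = 680 ways to split 14 among 4 jars.
Subtract solutions that violate a single cap (substitute x_i' = x_i − (cap_i+1)): x_1 ≥ 9 gives C(8,3) = 56; x_2 ≥ 4 gives C(13,3) = 286; x_3 ≥ 9 gives C(8,3) = 56; x_4 ≥ 5 gives C(12,3) = 220. Together 618.
Add back pairs where two caps are both exceeded: 4 + 0 + 1 + 4 + 56 + 1 = 66.
By inclusion–exclusion the count is 680 − 618 + 66 = 128.

128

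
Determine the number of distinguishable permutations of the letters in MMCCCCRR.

420

The 8 letters of MMCCCCRR have repeats: C appearing 4 times, M appearing twice, and R appearing twice.
Dividing 8! = 40320 by 4!·2!·2! = 96 for the repeated letters gives 420.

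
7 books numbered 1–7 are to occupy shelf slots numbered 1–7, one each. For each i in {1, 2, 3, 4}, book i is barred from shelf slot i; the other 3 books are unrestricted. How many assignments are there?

Let Aᵢ (for 1 ≤ i ≤ 4) be the placements that put book i in its forbidden shelf slot. Any j of these fix j positions, leaving (7−j)! ways to fill the rest, and there are C(4,j) ways to pick which j.
By inclusion–exclusion, the number of valid placements is Σ_{j=0}^{4} (−1)^j C(4,j)·(7−j)!.
Computing: 5040 − 2880 + 720 − 96 + 6 = 2790.

2790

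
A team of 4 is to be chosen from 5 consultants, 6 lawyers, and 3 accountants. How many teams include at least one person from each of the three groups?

495

With no constraint there are C(14,4) = 1001 possible selections.
Selections missing a whole group: no consultants → C(9,4) = 126; no lawyers → C(8,4) = 70; no accountants → C(11,4) = 330.
Add back selections omitting two groups (i.e. drawn from a single group): C(5,4) + C(6,4) + C(3,4) = 20.
By inclusion–exclusion: 1001 − 526 + 20 = 495.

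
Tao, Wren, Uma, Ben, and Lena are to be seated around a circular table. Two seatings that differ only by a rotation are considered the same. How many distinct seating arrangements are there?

24

Around a circle, 5 distinct people have 5!/5 = (4)! = 24 rotationally distinct seatings.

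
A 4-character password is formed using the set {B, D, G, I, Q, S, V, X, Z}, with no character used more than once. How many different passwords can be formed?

3024

Choose and order 4 of the 9 symbols: the first character has 9 options, the next 8, then 7, 6.
9 × 8 × 7 × 6 = 3024.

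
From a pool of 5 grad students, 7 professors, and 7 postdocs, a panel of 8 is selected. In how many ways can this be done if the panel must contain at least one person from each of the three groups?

Unrestricted: C(19,8) = 75582 ways to pick any 8 of the 19.
Selections missing a whole group: no grad students → C(14,8) = 3003; no professors → C(12,8) = 495; no postdocs → C(12,8) = 495.
Add back selections omitting two groups (i.e. drawn from a single group): C(5,8) + C(7,8) + C(7,8) = 0.
By inclusion–exclusion: 75582 − 3993 + 0 = 71589.

71589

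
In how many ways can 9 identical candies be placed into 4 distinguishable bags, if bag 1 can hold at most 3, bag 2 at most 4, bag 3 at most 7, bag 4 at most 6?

Ignoring the caps, the number of non-negative solutions to x_1+…+x_4 = 9 is C(12,3) = 220.
Subtract solutions that violate a single cap (substitute x_i' = x_i − (cap_i+1)): x_1 ≥ 4 gives C(8,3) = 56; x_2 ≥ 5 gives C(7,3) = 35; x_3 ≥ 8 gives C(4,3) = 4; x_4 ≥ 7 gives C(5,3) = 10. Together 105.
Add back pairs where two caps are both exceeded: 1 + 0 + 0 + 0 + 0 + 0 = 1.
By inclusion–exclusion the count is 220 − 105 + 1 = 116.

116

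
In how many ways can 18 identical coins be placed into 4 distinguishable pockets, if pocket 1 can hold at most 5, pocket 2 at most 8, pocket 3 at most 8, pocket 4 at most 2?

46

Ignoring the caps, the number of non-negative solutions to x_1+…+x_4 = 18 is C(21,3) = 1330.
Subtract solutions that violate a single cap (substitute x_i' = x_i − (cap_i+1)): x_1 ≥ 6 gives C(15,3) = 455; x_2 ≥ 9 gives C(12,3) = 220; x_3 ≥ 9 gives C(12,3) = 220; x_4 ≥ 3 gives C(18,3) = 816. Together 1711.
Add back pairs where two caps are both exceeded: 20 + 20 + 220 + 1 + 84 + 84 = 429.
Subtract triples: 0 + 1 + 1 + 0 = 2.
By inclusion–exclusion the count is 1330 − 1711 + 429 − 2 = 46.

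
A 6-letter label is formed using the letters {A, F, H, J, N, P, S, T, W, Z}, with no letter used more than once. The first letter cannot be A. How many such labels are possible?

136080

The first letter has 10−1 = 9 choices (anything except A).
The remaining 5 letters are filled from the other 9 symbols without repetition: 9 × 8 × 7 × 6 × 5 = 15120.
Total: 9 × 15120 = 136080.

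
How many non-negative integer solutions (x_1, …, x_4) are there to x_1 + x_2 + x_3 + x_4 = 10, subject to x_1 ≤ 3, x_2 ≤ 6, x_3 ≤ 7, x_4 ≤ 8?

Without the upper bounds there are C(13,3) = 286 ways to split 10 among 4 variables.
Subtract solutions that violate a single cap (substitute x_i' = x_i − (cap_i+1)): x_1 ≥ 4 gives C(9,3) = 84; x_2 ≥ 7 gives C(6,3) = 20; x_3 ≥ 8 gives C(5,3) = 10; x_4 ≥ 9 gives C(4,3) = 4. Together 118.
No two caps can be exceeded simultaneously, so the pair terms are all 0.
By inclusion–exclusion the count is 286 − 118 + 0 = 168.

168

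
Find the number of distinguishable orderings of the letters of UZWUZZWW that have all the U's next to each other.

140

Treat the 2 copies of U as a single block. The multiset to arrange is then {UU, W, W, W, Z, Z, Z}, 7 items in all.
That gives (7)!/(3!·3!) = 140 arrangements.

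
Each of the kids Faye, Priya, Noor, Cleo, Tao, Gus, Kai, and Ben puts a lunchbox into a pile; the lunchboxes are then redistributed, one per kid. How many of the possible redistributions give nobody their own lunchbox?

Let Aᵢ be the assignments in which kid i gets their own lunchbox. We want the size of the complement of A₁∪…∪A_8.
By inclusion–exclusion this is Σ_{j=0}^{8} (−1)^j C(8,j)·(8−j)!.
Computing: 40320 − 40320 + 20160 − 6720 + 1680 − 336 + 56 − 8 + 1 = 14833.

14833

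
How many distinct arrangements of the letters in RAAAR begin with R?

4

With the first slot taken by R, it remains to arrange the other 4 letters (AAAR).
Those 4 letters have A appearing 3 times, giving (4)!/(3!) = 4.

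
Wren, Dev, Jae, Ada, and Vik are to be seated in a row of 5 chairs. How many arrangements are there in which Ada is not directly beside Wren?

72

There are 5! = 120 arrangements in all. If Ada and Wren are adjacent, merging them into one block gives 2·(4)! = 48 arrangements.
So 120 − 48 = 72 arrangements keep them apart.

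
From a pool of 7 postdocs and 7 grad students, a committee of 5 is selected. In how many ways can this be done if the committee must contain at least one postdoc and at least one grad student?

Total 5-person selections from all 14: C(14,5) = 2002.
Subtract selections that omit an entire group: no postdocs → C(7,5) = 21; no grad students → C(7,5) = 21.
Both groups omitted at once is impossible, so 2002 − 42 = 1960.

1960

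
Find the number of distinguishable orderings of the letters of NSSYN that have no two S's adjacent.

There are 5!/(2!·2!) = 30 arrangements of NSSYN in total.
If the two S's are adjacent, glue them into one block, leaving 4 items to arrange: (4)!/(2!) = 12 ways.
Subtracting, 30 − 12 = 18 arrangements keep the S's apart.

18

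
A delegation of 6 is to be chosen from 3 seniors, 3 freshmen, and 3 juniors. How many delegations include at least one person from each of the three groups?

81

With no constraint there are C(9,6) = 84 possible selections.
Subtract selections that omit an entire group: no seniors → C(6,6) = 1; no freshmen → C(6,6) = 1; no juniors → C(6,6) = 1.
Add back selections omitting two groups (i.e. drawn from a single group): C(3,6) + C(3,6) + C(3,6) = 0.
By inclusion–exclusion: 84 − 3 + 0 = 81.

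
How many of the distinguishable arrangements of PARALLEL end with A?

With the last slot taken by A, it remains to arrange the other 7 letters (PRALLEL).
Those 7 letters have L appearing 3 times, giving (7)!/(3!) = 840.

840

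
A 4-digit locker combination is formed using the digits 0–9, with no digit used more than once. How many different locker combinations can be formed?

5040

This is a permutation of 4 out of 10: P(10,4) = 10!/6!.
That product is 10 × 9 × 8 × 7 = 5040.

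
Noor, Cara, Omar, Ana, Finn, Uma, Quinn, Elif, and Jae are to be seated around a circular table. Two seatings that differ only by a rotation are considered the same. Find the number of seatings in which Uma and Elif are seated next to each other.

10080

Glue Uma and Elif into a block (2 internal orders). Seating 8 units around a circle gives (7)! arrangements.
So 2 × (7)! = 2 × 5040 = 10080.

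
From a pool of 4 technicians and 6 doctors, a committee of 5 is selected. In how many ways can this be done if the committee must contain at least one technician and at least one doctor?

Unrestricted: C(10,5) = 252 ways to pick any 5 of the 10.
Selections missing a whole group: no technicians → C(6,5) = 6; no doctors → C(4,5) = 0.
Both groups omitted at once is impossible, so 252 − 6 = 246.

246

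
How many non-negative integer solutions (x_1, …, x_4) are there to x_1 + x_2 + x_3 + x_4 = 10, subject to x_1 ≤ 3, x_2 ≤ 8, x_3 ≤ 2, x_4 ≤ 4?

By stars and bars, unrestricted non-negative solutions to x_1+…+x_4 = 10 number C(10+3,3) = 286.
Subtract solutions that violate a single cap (substitute x_i' = x_i − (cap_i+1)): x_1 ≥ 4 gives C(9,3) = 84; x_2 ≥ 9 gives C(4,3) = 4; x_3 ≥ 3 gives C(10,3) = 120; x_4 ≥ 5 gives C(8,3) = 56. Together 264.
Add back pairs where two caps are both exceeded: 0 + 20 + 4 + 0 + 0 + 10 = 34.
By inclusion–exclusion the count is 286 − 264 + 34 = 56.

56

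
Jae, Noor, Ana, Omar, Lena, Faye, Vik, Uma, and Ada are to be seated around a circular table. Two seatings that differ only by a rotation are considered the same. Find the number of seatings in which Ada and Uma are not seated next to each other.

All circular seatings of 9 people number (8)! = 40320.
Seatings with Ada beside Uma: treat them as a block with 2 internal orders, giving 2 × (7)! = 10080.
Subtracting, 40320 − 10080 = 30240.

30240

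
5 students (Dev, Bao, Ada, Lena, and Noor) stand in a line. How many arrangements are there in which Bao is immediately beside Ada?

48

Treat {Bao, Ada} as a single unit. There are 4 units to order, and the pair itself can be ordered 2 ways.
That gives 2 × 4! = 2 × 24 = 48.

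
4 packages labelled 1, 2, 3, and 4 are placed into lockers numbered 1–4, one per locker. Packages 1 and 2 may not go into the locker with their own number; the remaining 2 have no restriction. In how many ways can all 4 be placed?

14

Let Aᵢ (for i ∈ {1, 2}) be the placements that put package i in its forbidden locker. Any j of these fix j positions, leaving (4−j)! ways to fill the rest, and there are C(2,j) ways to pick which j.
By inclusion–exclusion, the number of valid placements is Σ_{j=0}^{2} (−1)^j C(2,j)·(4−j)!.
Computing: 24 − 12 + 2 = 14.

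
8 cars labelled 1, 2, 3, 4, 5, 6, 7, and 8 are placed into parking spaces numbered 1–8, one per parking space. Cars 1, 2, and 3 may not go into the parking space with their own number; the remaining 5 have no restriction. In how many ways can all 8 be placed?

27240

Let Aᵢ (for i ∈ {1, 2, 3}) be the placements that put car i in its forbidden parking space. Any j of these fix j positions, leaving (8−j)! ways to fill the rest, and there are C(3,j) ways to pick which j.
By inclusion–exclusion, the number of valid placements is Σ_{j=0}^{3} (−1)^j C(3,j)·(8−j)!.
Computing: 40320 − 15120 + 2160 − 120 = 27240.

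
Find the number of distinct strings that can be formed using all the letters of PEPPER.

60

PEPPER has 6 letters with E appearing twice and P appearing 3 times.
So there are 6! / (3!·2!) = 60 distinguishable arrangements.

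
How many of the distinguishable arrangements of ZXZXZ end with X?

With the last slot taken by X, it remains to arrange the other 4 letters (ZZXZ).
Those 4 letters have Z appearing 3 times, giving (4)!/(3!) = 4.

4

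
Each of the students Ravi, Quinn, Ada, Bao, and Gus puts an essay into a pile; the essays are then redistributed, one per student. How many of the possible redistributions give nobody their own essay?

44

Count assignments avoiding every fixed point. For any j of the 5 students fixed to their own essay, the other 5−j can be arranged in (5−j)! ways.
By inclusion–exclusion this is Σ_{j=0}^{5} (−1)^j C(5,j)·(5−j)!.
Computing: 120 − 120 + 60 − 20 + 5 − 1 = 44.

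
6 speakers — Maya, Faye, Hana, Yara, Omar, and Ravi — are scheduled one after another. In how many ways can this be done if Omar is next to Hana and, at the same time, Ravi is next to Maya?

96

Treat {Omar,Hana} as one block (2 orders) and {Ravi,Maya} as another (2 orders).
That leaves 4 units to arrange: 2 × 2 × 4! = 4 × 24 = 96.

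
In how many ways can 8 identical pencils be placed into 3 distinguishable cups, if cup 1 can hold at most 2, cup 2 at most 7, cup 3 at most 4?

By stars and bars, unrestricted non-negative solutions to x_1+…+x_3 = 8 number C(8+2,2) = 45.
Subtract solutions that violate a single cap (substitute x_i' = x_i − (cap_i+1)): x_1 ≥ 3 gives C(7,2) = 21; x_2 ≥ 8 gives C(2,2) = 1; x_3 ≥ 5 gives C(5,2) = 10. Together 32.
Add back pairs where two caps are both exceeded: 0 + 1 + 0 = 1.
By inclusion–exclusion the count is 45 − 32 + 1 = 14.

14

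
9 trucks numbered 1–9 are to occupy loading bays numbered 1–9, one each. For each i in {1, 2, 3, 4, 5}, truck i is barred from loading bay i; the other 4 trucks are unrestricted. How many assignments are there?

Let Aᵢ (for 1 ≤ i ≤ 5) be the placements that put truck i in its forbidden loading bay. Any j of these fix j positions, leaving (9−j)! ways to fill the rest, and there are C(5,j) ways to pick which j.
By inclusion–exclusion, the number of valid placements is Σ_{j=0}^{5} (−1)^j C(5,j)·(9−j)!.
Computing: 362880 − 201600 + 50400 − 7200 + 600 − 24 = 205056.

205056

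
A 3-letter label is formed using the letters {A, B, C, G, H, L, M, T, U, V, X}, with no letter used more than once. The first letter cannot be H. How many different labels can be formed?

900

The first letter has 11−1 = 10 choices (anything except H).
The remaining 2 letters are filled from the other 10 symbols without repetition: 10 × 9 = 90.
Total: 10 × 90 = 900.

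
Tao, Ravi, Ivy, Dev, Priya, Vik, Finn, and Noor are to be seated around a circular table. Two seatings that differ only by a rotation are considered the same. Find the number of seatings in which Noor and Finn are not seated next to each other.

3600

Without the restriction there are (7)! = 5040 seatings.
Those with Noor next to Finn: fuse the pair into one unit and seat 7 units around a circle — 2·(6)! = 1440.
Subtracting, 5040 − 1440 = 3600.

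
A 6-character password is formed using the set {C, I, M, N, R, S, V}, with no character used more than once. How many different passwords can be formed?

Choose and order 6 of the 7 symbols: the first character has 7 options, the next 6, and so on down to 2.
That product is 7 × 6 × 5 × 4 × 3 × 2 = 5040.

5040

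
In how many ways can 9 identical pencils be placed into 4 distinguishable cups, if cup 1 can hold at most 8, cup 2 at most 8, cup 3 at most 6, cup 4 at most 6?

198

Without the upper bounds there are C(12,3) = 220 ways to split 9 among 4 cups.
Subtract solutions that violate a single cap (substitute x_i' = x_i − (cap_i+1)): x_1 ≥ 9 gives C(3,3) = 1; x_2 ≥ 9 gives C(3,3) = 1; x_3 ≥ 7 gives C(5,3) = 10; x_4 ≥ 7 gives C(5,3) = 10. Together 22.
No two caps can be exceeded simultaneously, so the pair terms are all 0.
By inclusion–exclusion the count is 220 − 22 + 0 = 198.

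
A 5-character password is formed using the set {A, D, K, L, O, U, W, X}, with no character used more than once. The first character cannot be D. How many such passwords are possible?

The first character has 8−1 = 7 choices (anything except D).
The remaining 4 characters are filled from the other 7 symbols without repetition: 7 × 6 × 5 × 4 = 840.
Total: 7 × 840 = 5880.

5880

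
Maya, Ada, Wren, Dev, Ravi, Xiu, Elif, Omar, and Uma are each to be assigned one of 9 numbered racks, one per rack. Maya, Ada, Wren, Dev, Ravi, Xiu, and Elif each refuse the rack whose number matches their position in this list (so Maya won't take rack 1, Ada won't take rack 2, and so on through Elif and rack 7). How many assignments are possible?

165016

Let Aᵢ (for 1 ≤ i ≤ 7) be the placements that put person i in their forbidden rack. Any j of these fix j positions, leaving (9−j)! ways to fill the rest, and there are C(7,j) ways to pick which j.
By inclusion–exclusion, the number of valid placements is Σ_{j=0}^{7} (−1)^j C(7,j)·(9−j)!.
Computing: 362880 − 282240 + 105840 − 25200 + 4200 − 504 + 42 − 2 = 165016.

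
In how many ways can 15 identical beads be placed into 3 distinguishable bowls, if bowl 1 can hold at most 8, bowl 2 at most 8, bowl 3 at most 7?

Ignoring the caps, the number of non-negative solutions to x_1+…+x_3 = 15 is C(17,2) = 136.
Subtract solutions that violate a single cap (substitute x_i' = x_i − (cap_i+1)): x_1 ≥ 9 gives C(8,2) = 28; x_2 ≥ 9 gives C(8,2) = 28; x_3 ≥ 8 gives C(9,2) = 36. Together 92.
No two caps can be exceeded simultaneously, so the pair terms are all 0.
By inclusion–exclusion the count is 136 − 92 + 0 = 44.

44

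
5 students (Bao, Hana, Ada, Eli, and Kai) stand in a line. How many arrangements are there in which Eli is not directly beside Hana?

72

Of the 5! = 120 arrangements, those with Eli and Hana adjacent number 2 × 4! = 48 (treat the pair as a block with 2 internal orders).
Complementary counting: 120 − 48 = 72.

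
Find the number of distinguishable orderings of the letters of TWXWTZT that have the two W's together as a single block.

Treat the 2 copies of W as a single block. The multiset to arrange is then {WW, T, T, T, X, Z}, 6 items in all.
That gives (6)!/(3!) = 120 arrangements.

120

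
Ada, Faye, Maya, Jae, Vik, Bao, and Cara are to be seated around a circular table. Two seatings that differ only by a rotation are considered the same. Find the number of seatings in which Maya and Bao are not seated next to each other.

Without the restriction there are (6)! = 720 seatings.
Seatings with Maya beside Bao: treat them as a block with 2 internal orders, giving 2 × (5)! = 240.
Subtracting, 720 − 240 = 480.

480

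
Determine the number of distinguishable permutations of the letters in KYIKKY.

60

KYIKKY has 6 letters with K appearing 3 times and Y appearing twice.
Dividing 6! = 720 by 3!·2! = 12 for the repeated letters gives 60.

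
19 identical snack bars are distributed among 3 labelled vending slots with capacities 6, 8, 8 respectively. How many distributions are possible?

Ignoring the caps, the number of non-negative solutions to x_1+…+x_3 = 19 is C(21,2) = 210.
Subtract solutions that violate a single cap (substitute x_i' = x_i − (cap_i+1)): x_1 ≥ 7 gives C(14,2) = 91; x_2 ≥ 9 gives C(12,2) = 66; x_3 ≥ 9 gives C(12,2) = 66. Together 223.
Add back pairs where two caps are both exceeded: 10 + 10 + 3 = 23.
By inclusion–exclusion the count is 210 − 223 + 23 = 10.

10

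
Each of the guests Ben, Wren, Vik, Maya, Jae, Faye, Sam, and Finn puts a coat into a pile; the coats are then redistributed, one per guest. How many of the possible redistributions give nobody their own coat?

14833

Count assignments avoiding every fixed point. For any j of the 8 guests fixed to their own coat, the other 8−j can be arranged in (8−j)! ways.
By inclusion–exclusion this is Σ_{j=0}^{8} (−1)^j C(8,j)·(8−j)!.
Computing: 40320 − 40320 + 20160 − 6720 + 1680 − 336 + 56 − 8 + 1 = 14833.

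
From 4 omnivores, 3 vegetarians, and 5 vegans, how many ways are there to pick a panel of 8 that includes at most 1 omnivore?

Split by how many omnivores are chosen (0 through 1).
Sum: C(4,0)·C(8,8) + C(4,1)·C(8,7) = 1 + 32 = 33.

33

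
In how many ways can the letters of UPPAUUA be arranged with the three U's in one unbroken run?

30

Treat the 3 copies of U as a single block. The multiset to arrange is then {UUU, A, A, P, P}, 5 items in all.
That gives (5)!/(2!·2!) = 30 arrangements.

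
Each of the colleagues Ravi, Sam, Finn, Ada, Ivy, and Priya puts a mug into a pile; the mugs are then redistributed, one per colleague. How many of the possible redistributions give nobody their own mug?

265

Let Aᵢ be the assignments in which colleague i gets their own mug. We want the size of the complement of A₁∪…∪A_6.
By inclusion–exclusion this is Σ_{j=0}^{6} (−1)^j C(6,j)·(6−j)!.
Computing: 720 − 720 + 360 − 120 + 30 − 6 + 1 = 265.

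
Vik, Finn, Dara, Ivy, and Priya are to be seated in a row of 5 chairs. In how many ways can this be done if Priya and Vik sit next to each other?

Place the 3 others and the Priya-Vik pair as 4 objects in a line; the pair has 2 internal arrangements.
So the count is 2·(4)! = 48.

48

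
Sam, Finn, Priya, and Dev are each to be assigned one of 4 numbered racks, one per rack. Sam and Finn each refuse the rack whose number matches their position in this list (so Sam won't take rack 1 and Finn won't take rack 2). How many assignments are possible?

14

Let Aᵢ (for i ∈ {1, 2}) be the placements that put person i in their forbidden rack. Any j of these fix j positions, leaving (4−j)! ways to fill the rest, and there are C(2,j) ways to pick which j.
By inclusion–exclusion, the number of valid placements is Σ_{j=0}^{2} (−1)^j C(2,j)·(4−j)!.
Computing: 24 − 12 + 2 = 14.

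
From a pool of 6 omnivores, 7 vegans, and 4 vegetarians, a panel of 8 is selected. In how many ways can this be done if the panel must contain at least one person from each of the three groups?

Unrestricted: C(17,8) = 24310 ways to pick any 8 of the 17.
Selections missing a whole group: no omnivores → C(11,8) = 165; no vegans → C(10,8) = 45; no vegetarians → C(13,8) = 1287.
Add back selections omitting two groups (i.e. drawn from a single group): C(6,8) + C(7,8) + C(4,8) = 0.
By inclusion–exclusion: 24310 − 1497 + 0 = 22813.

22813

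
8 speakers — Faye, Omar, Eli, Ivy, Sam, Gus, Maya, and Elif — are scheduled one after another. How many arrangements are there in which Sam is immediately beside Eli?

10080

Treat {Sam, Eli} as a single unit. There are 7 units to order, and the pair itself can be ordered 2 ways.
So the count is 2·(7)! = 10080.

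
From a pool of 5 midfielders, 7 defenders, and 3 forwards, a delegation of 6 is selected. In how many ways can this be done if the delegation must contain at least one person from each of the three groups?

Total 6-person selections from all 15: C(15,6) = 5005.
Selections missing a whole group: no midfielders → C(10,6) = 210; no defenders → C(8,6) = 28; no forwards → C(12,6) = 924.
Add back selections omitting two groups (i.e. drawn from a single group): C(5,6) + C(7,6) + C(3,6) = 7.
By inclusion–exclusion: 5005 − 1162 + 7 = 3850.

3850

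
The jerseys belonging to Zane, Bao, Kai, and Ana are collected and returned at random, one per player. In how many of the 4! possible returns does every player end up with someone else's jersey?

Count assignments avoiding every fixed point. For any j of the 4 players fixed to their old jersey, the other 4−j can be arranged in (4−j)! ways.
By inclusion–exclusion this is Σ_{j=0}^{4} (−1)^j C(4,j)·(4−j)!.
Computing: 24 − 24 + 12 − 4 + 1 = 9.

9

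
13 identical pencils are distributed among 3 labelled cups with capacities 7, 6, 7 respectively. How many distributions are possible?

Ignoring the caps, the number of non-negative solutions to x_1+…+x_3 = 13 is C(15,2) = 105.
Subtract solutions that violate a single cap (substitute x_i' = x_i − (cap_i+1)): x_1 ≥ 8 gives C(7,2) = 21; x_2 ≥ 7 gives C(8,2) = 28; x_3 ≥ 8 gives C(7,2) = 21. Together 70.
No two caps can be exceeded simultaneously, so the pair terms are all 0.
By inclusion–exclusion the count is 105 − 70 + 0 = 35.

35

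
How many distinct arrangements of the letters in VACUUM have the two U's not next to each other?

There are 6!/(2!) = 360 arrangements of VACUUM in total.
Arrangements with the U's together: treat UU as one letter, giving (5)! = 120.
Subtracting, 360 − 120 = 240 arrangements keep the U's apart.

240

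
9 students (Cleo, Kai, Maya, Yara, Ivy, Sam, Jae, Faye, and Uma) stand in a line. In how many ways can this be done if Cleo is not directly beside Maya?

282240

Of the 9! = 362880 arrangements, those with Cleo and Maya adjacent number 2 × 8! = 80640 (treat the pair as a block with 2 internal orders).
So 362880 − 80640 = 282240 arrangements keep them apart.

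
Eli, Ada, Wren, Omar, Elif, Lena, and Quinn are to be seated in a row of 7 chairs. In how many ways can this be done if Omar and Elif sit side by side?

1440

Place the 5 others and the Omar-Elif pair as 6 objects in a line; the pair has 2 internal arrangements.
That gives 2 × 6! = 2 × 720 = 1440.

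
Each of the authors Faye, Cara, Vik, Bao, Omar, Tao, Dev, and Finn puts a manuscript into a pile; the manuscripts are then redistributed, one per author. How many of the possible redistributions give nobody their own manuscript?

14833

This is the derangement count D_8: permutations of 8 items with no fixed point.
By inclusion–exclusion this is Σ_{j=0}^{8} (−1)^j C(8,j)·(8−j)!.
Computing: 40320 − 40320 + 20160 − 6720 + 1680 − 336 + 56 − 8 + 1 = 14833.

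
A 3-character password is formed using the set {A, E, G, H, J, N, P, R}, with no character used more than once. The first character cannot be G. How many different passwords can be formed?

294

The first character has 8−1 = 7 choices (anything except G).
The remaining 2 characters are filled from the other 7 symbols without repetition: 7 × 6 = 42.
Total: 7 × 42 = 294.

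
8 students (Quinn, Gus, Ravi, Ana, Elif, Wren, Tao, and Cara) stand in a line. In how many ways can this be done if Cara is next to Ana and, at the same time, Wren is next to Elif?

2880

Treat {Cara,Ana} as one block (2 orders) and {Wren,Elif} as another (2 orders).
That leaves 6 units to arrange: 2 × 2 × 6! = 4 × 720 = 2880.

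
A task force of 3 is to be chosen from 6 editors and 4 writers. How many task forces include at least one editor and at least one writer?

With no constraint there are C(10,3) = 120 possible selections.
Selections missing a whole group: no editors → C(4,3) = 4; no writers → C(6,3) = 20.
Both groups omitted at once is impossible, so 120 − 24 = 96.

96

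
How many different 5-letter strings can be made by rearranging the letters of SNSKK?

The 5 letters of SNSKK have repeats: K appearing twice and S appearing twice.
The number of distinct arrangements is 5!/(2!·2!) = 120/4 = 30.

30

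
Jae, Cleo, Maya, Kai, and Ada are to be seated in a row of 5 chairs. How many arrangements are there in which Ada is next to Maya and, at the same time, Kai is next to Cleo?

Treat {Ada,Maya} as one block (2 orders) and {Kai,Cleo} as another (2 orders).
That leaves 3 units to arrange: 2 × 2 × 3! = 4 × 6 = 24.

24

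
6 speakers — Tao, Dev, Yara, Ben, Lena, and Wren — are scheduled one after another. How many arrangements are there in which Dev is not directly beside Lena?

There are 6! = 720 arrangements in all. If Dev and Lena are adjacent, merging them into one block gives 2·(5)! = 240 arrangements.
Complementary counting: 720 − 240 = 480.

480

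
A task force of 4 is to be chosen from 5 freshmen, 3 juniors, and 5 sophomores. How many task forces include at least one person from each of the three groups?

375

Unrestricted: C(13,4) = 715 ways to pick any 4 of the 13.
Selections missing a whole group: no freshmen → C(8,4) = 70; no juniors → C(10,4) = 210; no sophomores → C(8,4) = 70.
Add back selections omitting two groups (i.e. drawn from a single group): C(5,4) + C(3,4) + C(5,4) = 10.
By inclusion–exclusion: 715 − 350 + 10 = 375.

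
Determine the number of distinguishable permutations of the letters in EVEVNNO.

Letter multiplicities in EVEVNNO: E×2, N×2, O×1, V×2.
The number of distinct arrangements is 7!/(2!·2!·2!) = 5040/8 = 630.

630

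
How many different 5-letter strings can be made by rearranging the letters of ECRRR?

Letter multiplicities in ECRRR: C×1, E×1, R×3.
So there are 5! / (3!) = 20 distinguishable arrangements.

20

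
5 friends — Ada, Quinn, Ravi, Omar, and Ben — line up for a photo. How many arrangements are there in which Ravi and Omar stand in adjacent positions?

48

Glue Ravi and Omar into one block (2 internal orders), leaving 4 units to arrange in a row.
That gives 2 × 4! = 2 × 24 = 48.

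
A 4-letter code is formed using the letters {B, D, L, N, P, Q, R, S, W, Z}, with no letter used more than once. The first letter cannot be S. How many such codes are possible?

The first letter has 10−1 = 9 choices (anything except S).
The remaining 3 letters are filled from the other 9 symbols without repetition: 9 × 8 × 7 = 504.
Total: 9 × 504 = 4536.

4536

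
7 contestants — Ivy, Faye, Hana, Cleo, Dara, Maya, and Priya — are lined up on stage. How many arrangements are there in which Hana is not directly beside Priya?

Of the 7! = 5040 arrangements, those with Hana and Priya adjacent number 2 × 6! = 1440 (treat the pair as a block with 2 internal orders).
So 5040 − 1440 = 3600 arrangements keep them apart.

3600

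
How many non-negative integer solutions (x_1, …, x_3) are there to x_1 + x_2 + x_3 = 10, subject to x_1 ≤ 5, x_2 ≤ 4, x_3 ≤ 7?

24

Without the upper bounds there are C(12,2) = 66 ways to split 10 among 3 variables.
Subtract solutions that violate a single cap (substitute x_i' = x_i − (cap_i+1)): x_1 ≥ 6 gives C(6,2) = 15; x_2 ≥ 5 gives C(7,2) = 21; x_3 ≥ 8 gives C(4,2) = 6. Together 42.
No two caps can be exceeded simultaneously, so the pair terms are all 0.
By inclusion–exclusion the count is 66 − 42 + 0 = 24.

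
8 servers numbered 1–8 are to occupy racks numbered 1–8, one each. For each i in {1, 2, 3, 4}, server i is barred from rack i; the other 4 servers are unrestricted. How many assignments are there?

Let Aᵢ (for 1 ≤ i ≤ 4) be the placements that put server i in its forbidden rack. Any j of these fix j positions, leaving (8−j)! ways to fill the rest, and there are C(4,j) ways to pick which j.
By inclusion–exclusion, the number of valid placements is Σ_{j=0}^{4} (−1)^j C(4,j)·(8−j)!.
Computing: 40320 − 20160 + 4320 − 480 + 24 = 24024.

24024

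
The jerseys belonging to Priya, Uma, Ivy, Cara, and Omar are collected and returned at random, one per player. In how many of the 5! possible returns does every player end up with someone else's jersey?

Let Aᵢ be the assignments in which player i gets their old jersey. We want the size of the complement of A₁∪…∪A_5.
By inclusion–exclusion this is Σ_{j=0}^{5} (−1)^j C(5,j)·(5−j)!.
Computing: 120 − 120 + 60 − 20 + 5 − 1 = 44.

44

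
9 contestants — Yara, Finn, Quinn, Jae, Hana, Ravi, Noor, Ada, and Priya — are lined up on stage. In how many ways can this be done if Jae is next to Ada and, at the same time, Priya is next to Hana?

20160

Treat {Jae,Ada} as one block (2 orders) and {Priya,Hana} as another (2 orders).
That leaves 7 units to arrange: 2 × 2 × 7! = 4 × 5040 = 20160.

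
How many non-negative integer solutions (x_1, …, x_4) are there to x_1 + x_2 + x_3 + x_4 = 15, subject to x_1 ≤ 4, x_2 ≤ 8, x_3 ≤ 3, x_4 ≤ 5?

51

By stars and bars, unrestricted non-negative solutions to x_1+…+x_4 = 15 number C(15+3,3) = 816.
Subtract solutions that violate a single cap (substitute x_i' = x_i − (cap_i+1)): x_1 ≥ 5 gives C(13,3) = 286; x_2 ≥ 9 gives C(9,3) = 84; x_3 ≥ 4 gives C(14,3) = 364; x_4 ≥ 6 gives C(12,3) = 220. Together 954.
Add back pairs where two caps are both exceeded: 4 + 84 + 35 + 10 + 1 + 56 = 190.
Subtract triples: 0 + 0 + 1 + 0 = 1.
By inclusion–exclusion the count is 816 − 954 + 190 − 1 = 51.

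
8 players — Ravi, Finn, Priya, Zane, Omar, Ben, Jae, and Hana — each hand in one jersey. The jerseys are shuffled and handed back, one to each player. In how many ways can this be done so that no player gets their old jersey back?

14833

This is the derangement count D_8: permutations of 8 items with no fixed point.
By inclusion–exclusion this is Σ_{j=0}^{8} (−1)^j C(8,j)·(8−j)!.
Computing: 40320 − 40320 + 20160 − 6720 + 1680 − 336 + 56 − 8 + 1 = 14833.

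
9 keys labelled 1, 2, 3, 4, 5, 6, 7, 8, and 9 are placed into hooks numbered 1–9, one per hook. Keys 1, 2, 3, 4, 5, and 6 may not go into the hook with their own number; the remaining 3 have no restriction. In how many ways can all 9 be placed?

Let Aᵢ (for 1 ≤ i ≤ 6) be the placements that put key i in its forbidden hook. Any j of these fix j positions, leaving (9−j)! ways to fill the rest, and there are C(6,j) ways to pick which j.
By inclusion–exclusion, the number of valid placements is Σ_{j=0}^{6} (−1)^j C(6,j)·(9−j)!.
Computing: 362880 − 241920 + 75600 − 14400 + 1800 − 144 + 6 = 183822.

183822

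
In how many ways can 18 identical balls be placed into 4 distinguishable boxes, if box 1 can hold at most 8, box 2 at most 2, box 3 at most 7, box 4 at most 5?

By stars and bars, unrestricted non-negative solutions to x_1+…+x_4 = 18 number C(18+3,3) = 1330.
Subtract solutions that violate a single cap (substitute x_i' = x_i − (cap_i+1)): x_1 ≥ 9 gives C(12,3) = 220; x_2 ≥ 3 gives C(18,3) = 816; x_3 ≥ 8 gives C(13,3) = 286; x_4 ≥ 6 gives C(15,3) = 455. Together 1777.
Add back pairs where two caps are both exceeded: 84 + 4 + 20 + 120 + 220 + 35 = 483.
Subtract triples: 0 + 1 + 0 + 4 = 5.
By inclusion–exclusion the count is 1330 − 1777 + 483 − 5 = 31.

31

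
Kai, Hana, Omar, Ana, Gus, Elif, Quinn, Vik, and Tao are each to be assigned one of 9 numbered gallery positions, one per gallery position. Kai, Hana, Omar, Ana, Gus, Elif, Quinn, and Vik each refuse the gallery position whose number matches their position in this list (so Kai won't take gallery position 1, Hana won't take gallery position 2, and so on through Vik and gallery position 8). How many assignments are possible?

Let Aᵢ (for 1 ≤ i ≤ 8) be the placements that put person i in their forbidden gallery position. Any j of these fix j positions, leaving (9−j)! ways to fill the rest, and there are C(8,j) ways to pick which j.
By inclusion–exclusion, the number of valid placements is Σ_{j=0}^{8} (−1)^j C(8,j)·(9−j)!.
Computing: 362880 − 322560 + 141120 − 40320 + 8400 − 1344 + 168 − 16 + 1 = 148329.

148329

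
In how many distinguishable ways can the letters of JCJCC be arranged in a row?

JCJCC has 5 letters with C appearing 3 times and J appearing twice.
So there are 5! / (3!·2!) = 10 distinguishable arrangements.

10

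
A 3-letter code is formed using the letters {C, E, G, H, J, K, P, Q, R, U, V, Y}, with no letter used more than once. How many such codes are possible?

Choose and order 3 of the 12 symbols: the first letter has 12 options, the next 11, then 10.
That product is 12 × 11 × 10 = 1320.

1320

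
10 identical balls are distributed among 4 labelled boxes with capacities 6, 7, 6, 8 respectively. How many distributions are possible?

232

Ignoring the caps, the number of non-negative solutions to x_1+…+x_4 = 10 is C(13,3) = 286.
Subtract solutions that violate a single cap (substitute x_i' = x_i − (cap_i+1)): x_1 ≥ 7 gives C(6,3) = 20; x_2 ≥ 8 gives C(5,3) = 10; x_3 ≥ 7 gives C(6,3) = 20; x_4 ≥ 9 gives C(4,3) = 4. Together 54.
No two caps can be exceeded simultaneously, so the pair terms are all 0.
By inclusion–exclusion the count is 286 − 54 + 0 = 232.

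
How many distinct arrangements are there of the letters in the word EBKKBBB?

EBKKBBB has 7 letters with B appearing 4 times and K appearing twice.
So there are 7! / (4!·2!) = 105 distinguishable arrangements.

105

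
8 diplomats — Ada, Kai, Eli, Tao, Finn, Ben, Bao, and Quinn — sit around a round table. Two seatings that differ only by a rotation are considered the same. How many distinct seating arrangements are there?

5040

Around a circle, 8 distinct people have 8!/8 = (7)! = 5040 rotationally distinct seatings.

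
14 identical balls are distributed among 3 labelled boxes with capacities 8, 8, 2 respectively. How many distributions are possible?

12

By stars and bars, unrestricted non-negative solutions to x_1+…+x_3 = 14 number C(14+2,2) = 120.
Subtract solutions that violate a single cap (substitute x_i' = x_i − (cap_i+1)): x_1 ≥ 9 gives C(7,2) = 21; x_2 ≥ 9 gives C(7,2) = 21; x_3 ≥ 3 gives C(13,2) = 78. Together 120.
Add back pairs where two caps are both exceeded: 0 + 6 + 6 = 12.
By inclusion–exclusion the count is 120 − 120 + 12 = 12.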